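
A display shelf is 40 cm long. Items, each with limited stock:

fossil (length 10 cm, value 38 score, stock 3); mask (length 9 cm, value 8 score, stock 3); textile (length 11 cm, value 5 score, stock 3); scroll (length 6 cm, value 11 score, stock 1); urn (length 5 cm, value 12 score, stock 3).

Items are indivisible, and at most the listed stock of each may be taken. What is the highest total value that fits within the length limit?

138 score

Top feasible selections:
- 3×fossil + 2×urn: length 40, value 138
- 3×fossil + 1×urn: length 35, value 126
- 3×fossil + 1×scroll: length 36, value 125
- 3×fossil + 1×mask: length 39, value 122
Best: 138 score.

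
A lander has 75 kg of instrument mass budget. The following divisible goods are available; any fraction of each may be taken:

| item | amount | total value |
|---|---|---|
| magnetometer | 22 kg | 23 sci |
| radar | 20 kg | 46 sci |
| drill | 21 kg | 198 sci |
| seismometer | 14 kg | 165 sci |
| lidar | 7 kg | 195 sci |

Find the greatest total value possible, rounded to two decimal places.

617.59

Take in order of value per unit:
- lidar (195/7 per unit): all 7 → value 195, running total 195.00
- seismometer (165/14 per unit): all 14 → value 165, running total 360.00
- drill (198/21 per unit): all 21 → value 198, running total 558.00
- radar (46/20 per unit): all 20 → value 46, running total 604.00
- magnetometer (23/22 per unit): 13 of 22 → value 13×23/22 = 13.5909, running total 617.59
Total 617.59.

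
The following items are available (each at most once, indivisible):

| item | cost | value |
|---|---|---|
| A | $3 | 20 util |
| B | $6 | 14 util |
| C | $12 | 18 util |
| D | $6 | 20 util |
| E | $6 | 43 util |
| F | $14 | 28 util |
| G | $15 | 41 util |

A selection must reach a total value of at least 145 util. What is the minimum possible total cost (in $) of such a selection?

44

Subsets with value ≥ 145, sorted by total cost:
- A+D+E+F+G: cost 44, value 152
- A+B+E+F+G: cost 44, value 146
- B+D+E+F+G: cost 47, value 146
- A+B+C+D+E+G: cost 48, value 156
Minimum cost: 44 $.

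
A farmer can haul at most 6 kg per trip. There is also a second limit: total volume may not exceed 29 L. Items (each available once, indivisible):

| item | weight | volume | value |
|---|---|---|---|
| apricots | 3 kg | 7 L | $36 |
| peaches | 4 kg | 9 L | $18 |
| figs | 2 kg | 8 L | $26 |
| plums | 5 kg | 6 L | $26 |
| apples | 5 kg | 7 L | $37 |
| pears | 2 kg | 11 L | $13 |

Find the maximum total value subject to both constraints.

Feasible sets respecting both limits:
- apricots+figs: weight 5, volume 15, value 62
- apricots+pears: weight 5, volume 18, value 49
- peaches+figs: weight 6, volume 17, value 44
Best: $62.

$62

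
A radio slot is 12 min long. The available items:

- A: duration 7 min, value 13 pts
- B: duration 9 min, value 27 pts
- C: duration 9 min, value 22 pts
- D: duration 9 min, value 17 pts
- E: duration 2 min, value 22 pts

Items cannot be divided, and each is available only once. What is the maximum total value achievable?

49 pts

Check high-value combinations within 12 min:
- B+E: duration 9+2=11, value 27+22=49
- C+E: duration 9+2=11, value 22+22=44
- D+E: duration 9+2=11, value 17+22=39
- A+E: duration 7+2=9, value 13+22=35
- B: duration 9, value 27
Best: 49 pts.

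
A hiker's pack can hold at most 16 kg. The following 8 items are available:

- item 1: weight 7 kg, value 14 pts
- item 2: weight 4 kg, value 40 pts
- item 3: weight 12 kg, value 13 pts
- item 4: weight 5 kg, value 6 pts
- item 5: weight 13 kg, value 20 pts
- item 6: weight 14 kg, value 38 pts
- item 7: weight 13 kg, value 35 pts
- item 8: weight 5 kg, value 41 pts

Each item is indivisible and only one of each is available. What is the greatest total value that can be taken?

Check high-value combinations within 16 kg:
- item 1+item 2+item 8: weight 7+4+5=16, value 14+40+41=95
- item 2+item 4+item 8: weight 4+5+5=14, value 40+6+41=87
- item 2+item 8: weight 4+5=9, value 40+41=81
Best: 95 pts.

95 pts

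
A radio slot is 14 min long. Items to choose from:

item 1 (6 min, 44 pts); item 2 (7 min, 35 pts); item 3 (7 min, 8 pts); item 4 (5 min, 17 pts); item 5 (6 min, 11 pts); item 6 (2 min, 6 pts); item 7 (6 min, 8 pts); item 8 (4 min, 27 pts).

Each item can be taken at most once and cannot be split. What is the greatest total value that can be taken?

79 pts

Check high-value combinations within 14 min:
- item 1+item 2: duration 6+7=13, value 44+35=79
- item 1+item 6+item 8: duration 6+2+4=12, value 44+6+27=77
- item 1+item 8: duration 6+4=10, value 44+27=71
- item 2+item 6+item 8: duration 7+2+4=13, value 35+6+27=68
Best: 79 pts.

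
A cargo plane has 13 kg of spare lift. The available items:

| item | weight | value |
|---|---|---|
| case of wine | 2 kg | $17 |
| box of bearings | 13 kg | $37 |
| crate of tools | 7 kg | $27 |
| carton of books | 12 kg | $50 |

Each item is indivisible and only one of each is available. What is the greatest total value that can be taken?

$50

Check high-value combinations within 13 kg:
- carton of books: weight 12, value 50
- case of wine+crate of tools: weight 2+7=9, value 17+27=44
- box of bearings: weight 13, value 37
- crate of tools: weight 7, value 27
Best: $50.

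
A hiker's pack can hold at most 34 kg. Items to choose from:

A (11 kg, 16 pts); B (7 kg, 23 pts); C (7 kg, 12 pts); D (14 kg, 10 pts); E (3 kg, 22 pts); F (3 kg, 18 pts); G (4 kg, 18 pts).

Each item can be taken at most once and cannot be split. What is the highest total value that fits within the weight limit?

Check high-value combinations within 34 kg:
- A+B+E+F+G: weight 11+7+3+3+4=28, value 16+23+22+18+18=97
- B+C+E+F+G: weight 7+7+3+3+4=24, value 23+12+22+18+18=93
- A+B+C+E+F: weight 11+7+7+3+3=31, value 16+23+12+22+18=91
- B+D+E+F+G: weight 7+14+3+3+4=31, value 23+10+22+18+18=91
Best: 97 pts.

97 pts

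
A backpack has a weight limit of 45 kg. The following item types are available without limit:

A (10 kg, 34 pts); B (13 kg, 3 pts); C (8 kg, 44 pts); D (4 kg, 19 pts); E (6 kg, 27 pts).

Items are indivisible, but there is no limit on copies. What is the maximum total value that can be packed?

239 pts

Best value-per-unit is C at 44/8; filling with it alone gives 5×44 = 220.
Optimal mix: 5×C + 1×D → weight 44, value 239.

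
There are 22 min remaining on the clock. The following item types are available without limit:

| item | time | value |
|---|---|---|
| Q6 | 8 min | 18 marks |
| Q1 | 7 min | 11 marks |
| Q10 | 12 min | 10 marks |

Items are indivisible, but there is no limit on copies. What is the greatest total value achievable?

Best value-per-unit is Q6 at 18/8; filling with it alone gives 2×18 = 36.
Optimal mix: 1×Q6 + 2×Q1 → time 22, value 40.

40 marks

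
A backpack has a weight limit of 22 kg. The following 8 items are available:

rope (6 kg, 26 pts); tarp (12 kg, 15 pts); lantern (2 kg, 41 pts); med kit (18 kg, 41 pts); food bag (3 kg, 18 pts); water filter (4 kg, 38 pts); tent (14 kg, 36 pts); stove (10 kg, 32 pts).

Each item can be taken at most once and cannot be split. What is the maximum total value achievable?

Check high-value combinations within 22 kg:
- rope+lantern+water filter+stove: weight 6+2+4+10=22, value 26+41+38+32=137
- lantern+food bag+water filter+stove: weight 2+3+4+10=19, value 41+18+38+32=129
- rope+lantern+food bag+water filter: weight 6+2+3+4=15, value 26+41+18+38=123
- rope+lantern+food bag+stove: weight 6+2+3+10=21, value 26+41+18+32=117
- lantern+water filter+tent: weight 2+4+14=20, value 41+38+36=115
Best: 137 pts.

137 pts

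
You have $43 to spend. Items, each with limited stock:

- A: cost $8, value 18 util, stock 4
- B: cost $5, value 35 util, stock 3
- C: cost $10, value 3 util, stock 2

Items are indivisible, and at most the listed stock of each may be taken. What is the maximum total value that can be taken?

159 util

Best selections within cost 43 and stock limits:
- 3×A + 3×B: cost 39, value 159
- 2×A + 3×B + 1×C: cost 41, value 144
Best: 159 util.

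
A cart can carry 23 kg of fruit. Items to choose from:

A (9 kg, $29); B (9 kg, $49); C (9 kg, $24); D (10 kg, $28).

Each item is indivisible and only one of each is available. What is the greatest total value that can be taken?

$78

Check high-value combinations within 23 kg:
- A+B: weight 9+9=18, value 29+49=78
- B+D: weight 9+10=19, value 49+28=77
- B+C: weight 9+9=18, value 49+24=73
Best: $78.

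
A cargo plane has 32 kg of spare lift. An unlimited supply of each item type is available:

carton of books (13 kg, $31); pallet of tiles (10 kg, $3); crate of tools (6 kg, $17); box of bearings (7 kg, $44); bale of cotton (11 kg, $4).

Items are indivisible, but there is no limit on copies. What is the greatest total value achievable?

Best value-per-unit is box of bearings at 44/7, and filling with it alone uses weight 4×7=28. No mix of the others beats 4×44 = 176.

$176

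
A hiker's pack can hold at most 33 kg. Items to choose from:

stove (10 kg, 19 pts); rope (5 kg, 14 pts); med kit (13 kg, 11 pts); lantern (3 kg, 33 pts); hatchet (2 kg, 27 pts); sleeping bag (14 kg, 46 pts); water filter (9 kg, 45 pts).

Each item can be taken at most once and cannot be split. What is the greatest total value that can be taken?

This is a 0/1 knapsack; check combinations near the capacity.
- rope+lantern+hatchet+sleeping bag+water filter: weight 5+3+2+14+9=33, value 14+33+27+46+45=165
- lantern+hatchet+sleeping bag+water filter: weight 3+2+14+9=28, value 33+27+46+45=151
- stove+rope+lantern+hatchet+water filter: weight 10+5+3+2+9=29, value 19+14+33+27+45=138
- rope+lantern+sleeping bag+water filter: weight 5+3+14+9=31, value 14+33+46+45=138
- rope+hatchet+sleeping bag+water filter: weight 5+2+14+9=30, value 14+27+46+45=132
Best: 165 pts.

165 pts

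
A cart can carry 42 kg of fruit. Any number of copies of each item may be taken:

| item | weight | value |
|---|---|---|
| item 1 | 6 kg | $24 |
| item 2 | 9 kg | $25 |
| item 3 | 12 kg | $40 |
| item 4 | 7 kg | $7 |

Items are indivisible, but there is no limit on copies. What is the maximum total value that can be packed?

$168

Best value-per-unit is item 1 at 24/6, and filling with it alone uses weight 7×6=42. No mix of the others beats 7×24 = 168.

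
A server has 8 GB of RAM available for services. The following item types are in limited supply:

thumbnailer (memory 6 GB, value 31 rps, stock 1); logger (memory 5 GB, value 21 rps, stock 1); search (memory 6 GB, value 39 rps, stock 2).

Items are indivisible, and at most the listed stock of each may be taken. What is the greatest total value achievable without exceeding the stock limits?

Best selections within memory 8 and stock limits:
- 1×search: memory 6, value 39
- 1×thumbnailer: memory 6, value 31
- 1×logger: memory 5, value 21
Best: 39 rps.

39 rps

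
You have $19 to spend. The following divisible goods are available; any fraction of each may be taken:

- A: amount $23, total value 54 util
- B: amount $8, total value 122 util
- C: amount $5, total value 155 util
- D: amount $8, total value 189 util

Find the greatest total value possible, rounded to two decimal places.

435.50

Take in order of value per unit:
- C (155/5 per unit): all 5 → value 155, running total 155.00
- D (189/8 per unit): all 8 → value 189, running total 344.00
- B (122/8 per unit): 6 of 8 → value 6×122/8 = 91.5000, running total 435.50
Total 435.50.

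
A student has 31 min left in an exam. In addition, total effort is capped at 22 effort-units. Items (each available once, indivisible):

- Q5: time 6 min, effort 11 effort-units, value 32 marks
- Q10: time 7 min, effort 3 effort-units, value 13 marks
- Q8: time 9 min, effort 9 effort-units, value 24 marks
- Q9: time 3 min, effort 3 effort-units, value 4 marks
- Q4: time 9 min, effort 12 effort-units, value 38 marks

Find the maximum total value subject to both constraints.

Feasible sets respecting both limits:
- Q8+Q4: time 18, effort 21, value 62
- Q5+Q8: time 15, effort 20, value 56
- Q10+Q9+Q4: time 19, effort 18, value 55
- Q10+Q4: time 16, effort 15, value 51
Best: 62 marks.

62 marks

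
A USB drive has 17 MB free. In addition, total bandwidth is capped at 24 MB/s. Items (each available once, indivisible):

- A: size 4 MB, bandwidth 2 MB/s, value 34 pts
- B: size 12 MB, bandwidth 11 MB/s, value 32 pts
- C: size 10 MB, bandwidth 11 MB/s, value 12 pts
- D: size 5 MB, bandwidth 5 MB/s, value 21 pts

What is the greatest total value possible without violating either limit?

66 pts

Feasible sets respecting both limits:
- A+B: size 16, bandwidth 13, value 66
- A+D: size 9, bandwidth 7, value 55
- B+D: size 17, bandwidth 16, value 53
- A+C: size 14, bandwidth 13, value 46
Best: 66 pts.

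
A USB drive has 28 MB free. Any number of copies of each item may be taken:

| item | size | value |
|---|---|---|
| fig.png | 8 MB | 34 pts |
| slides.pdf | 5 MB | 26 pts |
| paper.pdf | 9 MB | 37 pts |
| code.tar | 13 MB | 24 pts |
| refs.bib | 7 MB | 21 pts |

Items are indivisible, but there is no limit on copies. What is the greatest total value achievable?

Best value-per-unit is slides.pdf at 26/5; filling with it alone gives 5×26 = 130.
Optimal mix: 1×fig.png + 4×slides.pdf → size 28, value 138.

138 pts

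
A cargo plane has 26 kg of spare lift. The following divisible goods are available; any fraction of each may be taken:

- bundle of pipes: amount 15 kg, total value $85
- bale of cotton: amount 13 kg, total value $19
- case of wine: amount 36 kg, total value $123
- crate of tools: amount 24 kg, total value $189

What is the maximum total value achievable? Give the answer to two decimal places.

200.33

Take in order of value per unit:
- crate of tools (189/24 per unit): all 24 → value 189, running total 189.00
- bundle of pipes (85/15 per unit): 2 of 15 → value 2×85/15 = 11.3333, running total 200.33
Total 200.33.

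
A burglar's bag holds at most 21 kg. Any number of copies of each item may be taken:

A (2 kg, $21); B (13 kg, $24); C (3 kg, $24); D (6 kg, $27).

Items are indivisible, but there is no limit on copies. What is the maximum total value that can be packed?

$213

Best value-per-unit is A at 21/2; filling with it alone gives 10×21 = 210.
Optimal mix: 9×A + 1×C → weight 21, value 213.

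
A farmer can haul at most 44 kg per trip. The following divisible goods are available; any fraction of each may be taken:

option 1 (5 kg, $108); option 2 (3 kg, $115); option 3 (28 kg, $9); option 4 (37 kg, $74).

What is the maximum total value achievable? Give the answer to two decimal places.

295.00

Take in order of value per unit:
- option 2 (115/3 per unit): all 3 → value 115, running total 115.00
- option 1 (108/5 per unit): all 5 → value 108, running total 223.00
- option 4 (74/37 per unit): 36 of 37 → value 36×74/37 = 72.0000, running total 295.00
Total 295.00.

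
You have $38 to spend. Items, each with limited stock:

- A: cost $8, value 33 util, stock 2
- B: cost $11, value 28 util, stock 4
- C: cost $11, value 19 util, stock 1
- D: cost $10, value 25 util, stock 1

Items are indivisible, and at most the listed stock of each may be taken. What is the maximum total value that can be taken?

122 util

Top feasible selections:
- 2×A + 2×B: cost 38, value 122
- 2×A + 1×B + 1×D: cost 37, value 119
- 2×A + 1×B + 1×C: cost 38, value 113
Best: 122 util.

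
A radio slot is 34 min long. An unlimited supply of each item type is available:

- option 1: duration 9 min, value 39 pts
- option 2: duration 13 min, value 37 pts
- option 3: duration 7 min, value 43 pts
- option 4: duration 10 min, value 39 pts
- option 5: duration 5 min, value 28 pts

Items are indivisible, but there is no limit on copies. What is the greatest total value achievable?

Best value-per-unit is option 3 at 43/7; filling with it alone gives 4×43 = 172.
Optimal mix: 4×option 3 + 1×option 5 → duration 33, value 200.

200 pts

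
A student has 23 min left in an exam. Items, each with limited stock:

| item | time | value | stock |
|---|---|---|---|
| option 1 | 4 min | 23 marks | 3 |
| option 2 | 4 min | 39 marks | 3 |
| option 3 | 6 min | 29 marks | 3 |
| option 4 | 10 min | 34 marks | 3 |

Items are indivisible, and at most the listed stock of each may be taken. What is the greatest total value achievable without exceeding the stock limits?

Best selections within time 23 and stock limits:
- 1×option 1 + 3×option 2 + 1×option 3: time 22, value 169
- 2×option 1 + 3×option 2: time 20, value 163
- 2×option 1 + 2×option 2 + 1×option 3: time 22, value 153
- 3×option 2 + 1×option 4: time 22, value 151
Best: 169 marks.

169 marks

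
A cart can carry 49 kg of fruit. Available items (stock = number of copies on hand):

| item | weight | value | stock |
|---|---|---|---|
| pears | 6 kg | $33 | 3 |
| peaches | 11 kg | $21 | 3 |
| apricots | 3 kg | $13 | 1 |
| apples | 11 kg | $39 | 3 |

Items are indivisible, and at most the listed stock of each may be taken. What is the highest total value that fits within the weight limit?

Best selections within weight 49 and stock limits:
- 2×pears + 1×apricots + 3×apples: weight 48, value 196
- 3×pears + 1×apricots + 2×apples: weight 43, value 190
- 2×pears + 3×apples: weight 45, value 183
- 2×pears + 1×peaches + 1×apricots + 2×apples: weight 48, value 178
Best: $196.

$196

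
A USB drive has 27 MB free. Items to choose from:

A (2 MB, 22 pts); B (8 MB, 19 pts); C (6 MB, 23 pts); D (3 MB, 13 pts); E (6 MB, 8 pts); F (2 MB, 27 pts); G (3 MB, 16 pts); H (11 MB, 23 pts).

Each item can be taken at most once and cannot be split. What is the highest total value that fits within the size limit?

124 pts

This is a 0/1 knapsack; check combinations near the capacity.
- A+C+D+F+G+H: size 2+6+3+2+3+11=27, value 22+23+13+27+16+23=124
- A+B+C+D+F+G: size 2+8+6+3+2+3=24, value 22+19+23+13+27+16=120
- A+B+C+E+F+G: size 2+8+6+6+2+3=27, value 22+19+23+8+27+16=115
- A+B+C+D+E+F: size 2+8+6+3+6+2=27, value 22+19+23+13+8+27=112
- A+C+F+G+H: size 2+6+2+3+11=24, value 22+23+27+16+23=111
Best: 124 pts.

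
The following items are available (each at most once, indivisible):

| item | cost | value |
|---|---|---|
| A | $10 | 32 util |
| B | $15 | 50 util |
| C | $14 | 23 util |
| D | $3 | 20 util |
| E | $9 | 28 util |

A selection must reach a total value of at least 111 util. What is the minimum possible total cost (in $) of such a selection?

37

Subsets with value ≥ 111, sorted by total cost:
- A+B+D+E: cost 37, value 130
- B+C+D+E: cost 41, value 121
- A+B+C+D: cost 42, value 125
Minimum cost: 37 $.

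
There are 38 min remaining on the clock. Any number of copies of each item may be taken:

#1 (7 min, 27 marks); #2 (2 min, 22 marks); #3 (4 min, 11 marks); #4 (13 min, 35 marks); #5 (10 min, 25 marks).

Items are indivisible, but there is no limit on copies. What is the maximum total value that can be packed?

418 marks

Best value-per-unit is #2 at 22/2, and filling with it alone uses time 19×2=38. No mix of the others beats 19×22 = 418.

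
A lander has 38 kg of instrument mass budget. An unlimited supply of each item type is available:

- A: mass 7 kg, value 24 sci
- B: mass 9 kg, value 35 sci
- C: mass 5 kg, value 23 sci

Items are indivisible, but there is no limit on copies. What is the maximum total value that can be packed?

162 sci

Best value-per-unit is C at 23/5; filling with it alone gives 7×23 = 161.
Optimal mix: 1×A + 6×C → mass 37, value 162.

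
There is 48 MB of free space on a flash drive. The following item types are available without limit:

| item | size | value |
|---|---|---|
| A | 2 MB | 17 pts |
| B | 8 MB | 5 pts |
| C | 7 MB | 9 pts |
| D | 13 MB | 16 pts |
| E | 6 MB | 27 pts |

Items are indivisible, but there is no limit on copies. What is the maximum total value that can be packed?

408 pts

Best value-per-unit is A at 17/2, and filling with it alone uses size 24×2=48. No mix of the others beats 24×17 = 408.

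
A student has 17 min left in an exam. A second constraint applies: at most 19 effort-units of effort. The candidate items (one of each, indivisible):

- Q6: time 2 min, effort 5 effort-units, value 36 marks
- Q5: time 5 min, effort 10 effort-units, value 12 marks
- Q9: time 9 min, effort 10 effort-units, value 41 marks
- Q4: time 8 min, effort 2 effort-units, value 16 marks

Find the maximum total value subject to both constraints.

77 marks

Feasible sets respecting both limits:
- Q6+Q9: time 11, effort 15, value 77
- Q6+Q5+Q4: time 15, effort 17, value 64
- Q9+Q4: time 17, effort 12, value 57
Best: 77 marks.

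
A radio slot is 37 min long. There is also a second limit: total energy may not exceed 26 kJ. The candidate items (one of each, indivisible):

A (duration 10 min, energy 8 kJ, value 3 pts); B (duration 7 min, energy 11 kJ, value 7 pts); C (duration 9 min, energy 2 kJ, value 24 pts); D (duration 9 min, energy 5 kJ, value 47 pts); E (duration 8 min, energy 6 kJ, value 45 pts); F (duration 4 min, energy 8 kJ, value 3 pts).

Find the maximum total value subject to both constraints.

123 pts

Feasible sets respecting both limits:
- B+C+D+E: duration 33, energy 24, value 123
- A+C+D+E: duration 36, energy 21, value 119
- C+D+E+F: duration 30, energy 21, value 119
- C+D+E: duration 26, energy 13, value 116
Best: 123 pts.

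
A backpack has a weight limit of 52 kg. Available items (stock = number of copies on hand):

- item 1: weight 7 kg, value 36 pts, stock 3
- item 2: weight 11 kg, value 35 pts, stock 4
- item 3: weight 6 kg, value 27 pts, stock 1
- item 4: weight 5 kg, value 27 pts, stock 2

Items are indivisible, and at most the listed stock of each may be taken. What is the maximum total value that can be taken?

Top feasible selections:
- 3×item 1 + 1×item 2 + 1×item 3 + 2×item 4: weight 48, value 224
- 2×item 1 + 2×item 2 + 1×item 3 + 2×item 4: weight 52, value 223
- 3×item 1 + 2×item 2 + 1×item 4: weight 48, value 205
- 3×item 1 + 2×item 2 + 1×item 3: weight 49, value 205
Best: 224 pts.

224 pts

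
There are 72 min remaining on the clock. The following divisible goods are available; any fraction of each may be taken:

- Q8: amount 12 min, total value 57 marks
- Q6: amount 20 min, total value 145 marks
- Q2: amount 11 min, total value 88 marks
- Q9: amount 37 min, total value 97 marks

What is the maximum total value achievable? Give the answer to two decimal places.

366.03

Take in order of value per unit:
- Q2 (88/11 per unit): all 11 → value 88, running total 88.00
- Q6 (145/20 per unit): all 20 → value 145, running total 233.00
- Q8 (57/12 per unit): all 12 → value 57, running total 290.00
- Q9 (97/37 per unit): 29 of 37 → value 29×97/37 = 76.0270, running total 366.03
Total 366.03.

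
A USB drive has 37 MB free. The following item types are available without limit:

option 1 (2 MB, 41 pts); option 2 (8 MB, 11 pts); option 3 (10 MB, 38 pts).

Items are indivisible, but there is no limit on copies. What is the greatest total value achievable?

738 pts

Best value-per-unit is option 1 at 41/2, and filling with it alone uses size 18×2=36. No mix of the others beats 18×41 = 738.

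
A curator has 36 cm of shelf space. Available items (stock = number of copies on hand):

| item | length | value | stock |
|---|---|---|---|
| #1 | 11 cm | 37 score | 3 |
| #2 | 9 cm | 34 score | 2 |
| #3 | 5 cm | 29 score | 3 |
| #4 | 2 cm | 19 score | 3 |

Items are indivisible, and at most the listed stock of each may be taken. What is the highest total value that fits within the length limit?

186 score

Top feasible selections:
- 1×#1 + 1×#2 + 2×#3 + 3×#4: length 36, value 186
- 2×#2 + 2×#3 + 3×#4: length 34, value 183
- 1×#1 + 3×#3 + 3×#4: length 32, value 181
- 1×#2 + 3×#3 + 3×#4: length 30, value 178
Best: 186 score.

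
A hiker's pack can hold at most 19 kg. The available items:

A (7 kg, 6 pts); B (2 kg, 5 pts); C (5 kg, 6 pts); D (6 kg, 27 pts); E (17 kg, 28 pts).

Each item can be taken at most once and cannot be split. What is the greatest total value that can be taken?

39 pts

Check high-value combinations within 19 kg:
- A+C+D: weight 7+5+6=18, value 6+6+27=39
- B+C+D: weight 2+5+6=13, value 5+6+27=38
- A+B+D: weight 7+2+6=15, value 6+5+27=38
- C+D: weight 5+6=11, value 6+27=33
- A+D: weight 7+6=13, value 6+27=33
Best: 39 pts.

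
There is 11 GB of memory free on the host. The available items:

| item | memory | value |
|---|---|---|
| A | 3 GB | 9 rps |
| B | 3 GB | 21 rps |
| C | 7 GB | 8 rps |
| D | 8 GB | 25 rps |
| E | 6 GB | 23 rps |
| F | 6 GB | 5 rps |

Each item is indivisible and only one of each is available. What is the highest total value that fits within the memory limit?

Check high-value combinations within 11 GB:
- B+D: memory 3+8=11, value 21+25=46
- B+E: memory 3+6=9, value 21+23=44
- A+D: memory 3+8=11, value 9+25=34
- A+E: memory 3+6=9, value 9+23=32
Best: 46 rps.

46 rps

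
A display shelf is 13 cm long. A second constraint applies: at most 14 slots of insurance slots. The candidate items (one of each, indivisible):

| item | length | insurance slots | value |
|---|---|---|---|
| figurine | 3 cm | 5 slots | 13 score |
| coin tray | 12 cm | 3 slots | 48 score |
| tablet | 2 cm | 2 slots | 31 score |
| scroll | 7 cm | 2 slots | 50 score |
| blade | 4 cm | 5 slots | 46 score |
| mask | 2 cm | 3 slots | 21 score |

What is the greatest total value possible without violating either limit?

Feasible sets respecting both limits:
- tablet+scroll+blade: length 13, insurance slots 9, value 127
- scroll+blade+mask: length 13, insurance slots 10, value 117
- tablet+scroll+mask: length 11, insurance slots 7, value 102
- tablet+blade+mask: length 8, insurance slots 10, value 98
Best: 127 score.

127 score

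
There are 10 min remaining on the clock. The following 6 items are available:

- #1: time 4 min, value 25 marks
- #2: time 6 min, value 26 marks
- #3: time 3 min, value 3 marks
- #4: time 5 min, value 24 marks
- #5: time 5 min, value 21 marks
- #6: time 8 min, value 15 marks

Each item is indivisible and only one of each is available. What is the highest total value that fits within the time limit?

51 marks

This is a 0/1 knapsack; check combinations near the capacity.
- #1+#2: time 4+6=10, value 25+26=51
- #1+#4: time 4+5=9, value 25+24=49
- #1+#5: time 4+5=9, value 25+21=46
- #4+#5: time 5+5=10, value 24+21=45
Best: 51 marks.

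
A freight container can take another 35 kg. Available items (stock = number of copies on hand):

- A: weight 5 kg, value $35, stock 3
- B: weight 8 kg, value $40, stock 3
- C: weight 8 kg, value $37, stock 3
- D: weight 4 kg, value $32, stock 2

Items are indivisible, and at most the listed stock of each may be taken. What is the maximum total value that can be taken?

Best selections within weight 35 and stock limits:
- 3×A + 2×B + 1×D: weight 35, value 217
- 2×A + 2×B + 2×D: weight 34, value 214
- 3×A + 1×B + 1×C + 1×D: weight 35, value 214
Best: $217.

$217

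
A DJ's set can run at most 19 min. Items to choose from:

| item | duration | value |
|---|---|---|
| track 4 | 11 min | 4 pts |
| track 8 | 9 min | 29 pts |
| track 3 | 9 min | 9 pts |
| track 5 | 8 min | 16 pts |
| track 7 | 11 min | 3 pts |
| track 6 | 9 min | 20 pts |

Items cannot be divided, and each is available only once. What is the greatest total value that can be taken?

49 pts

Check high-value combinations within 19 min:
- track 8+track 6: duration 9+9=18, value 29+20=49
- track 8+track 5: duration 9+8=17, value 29+16=45
- track 8+track 3: duration 9+9=18, value 29+9=38
- track 5+track 6: duration 8+9=17, value 16+20=36
- track 8: duration 9, value 29
Best: 49 pts.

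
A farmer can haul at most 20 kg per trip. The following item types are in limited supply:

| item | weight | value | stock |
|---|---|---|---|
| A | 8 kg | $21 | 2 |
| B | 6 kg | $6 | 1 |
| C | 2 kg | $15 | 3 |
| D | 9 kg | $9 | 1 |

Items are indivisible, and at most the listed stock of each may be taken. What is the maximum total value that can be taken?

$72

Best selections within weight 20 and stock limits:
- 1×A + 1×B + 3×C: weight 20, value 72
- 2×A + 2×C: weight 20, value 72
- 1×A + 3×C: weight 14, value 66
- 1×A + 1×B + 2×C: weight 18, value 57
Best: $72.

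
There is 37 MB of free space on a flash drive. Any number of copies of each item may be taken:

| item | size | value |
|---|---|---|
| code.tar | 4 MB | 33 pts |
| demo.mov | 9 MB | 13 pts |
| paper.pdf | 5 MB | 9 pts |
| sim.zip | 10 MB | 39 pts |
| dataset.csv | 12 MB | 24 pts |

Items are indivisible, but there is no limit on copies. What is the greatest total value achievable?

Best value-per-unit is code.tar at 33/4, and filling with it alone uses size 9×4=36. No mix of the others beats 9×33 = 297.

297 pts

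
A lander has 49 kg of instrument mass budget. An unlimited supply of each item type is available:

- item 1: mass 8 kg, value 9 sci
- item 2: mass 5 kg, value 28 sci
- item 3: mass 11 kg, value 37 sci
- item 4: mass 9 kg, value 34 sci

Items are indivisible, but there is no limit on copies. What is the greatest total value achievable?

Best value-per-unit is item 2 at 28/5; filling with it alone gives 9×28 = 252.
Optimal mix: 8×item 2 + 1×item 4 → mass 49, value 258.

258 sci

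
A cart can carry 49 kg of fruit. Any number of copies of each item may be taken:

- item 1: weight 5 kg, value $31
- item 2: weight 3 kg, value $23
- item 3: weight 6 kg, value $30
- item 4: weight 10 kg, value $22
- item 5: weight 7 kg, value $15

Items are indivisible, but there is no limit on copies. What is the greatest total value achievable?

$368

Best value-per-unit is item 2 at 23/3, and filling with it alone uses weight 16×3=48. No mix of the others beats 16×23 = 368.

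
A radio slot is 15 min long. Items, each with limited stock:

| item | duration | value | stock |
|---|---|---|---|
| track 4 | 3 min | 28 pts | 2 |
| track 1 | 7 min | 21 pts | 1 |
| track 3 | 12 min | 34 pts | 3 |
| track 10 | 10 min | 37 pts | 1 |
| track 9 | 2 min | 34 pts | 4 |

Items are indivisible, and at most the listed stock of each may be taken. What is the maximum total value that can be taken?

Best selections within duration 15 and stock limits:
- 2×track 4 + 4×track 9: duration 14, value 192
- 1×track 4 + 4×track 9: duration 11, value 164
- 2×track 4 + 3×track 9: duration 12, value 158
- 1×track 1 + 4×track 9: duration 15, value 157
Best: 192 pts.

192 pts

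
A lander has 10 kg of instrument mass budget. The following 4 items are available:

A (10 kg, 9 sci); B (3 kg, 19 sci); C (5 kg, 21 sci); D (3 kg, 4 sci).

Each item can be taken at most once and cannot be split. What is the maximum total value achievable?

40 sci

Check high-value combinations within 10 kg:
- B+C: mass 3+5=8, value 19+21=40
- C+D: mass 5+3=8, value 21+4=25
- B+D: mass 3+3=6, value 19+4=23
- C: mass 5, value 21
Best: 40 sci.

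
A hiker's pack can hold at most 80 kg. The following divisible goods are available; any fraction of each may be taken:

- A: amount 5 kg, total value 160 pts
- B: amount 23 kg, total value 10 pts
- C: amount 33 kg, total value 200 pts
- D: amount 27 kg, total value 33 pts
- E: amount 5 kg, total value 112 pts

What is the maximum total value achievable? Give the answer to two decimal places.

Take in order of value per unit:
- A (160/5 per unit): all 5 → value 160, running total 160.00
- E (112/5 per unit): all 5 → value 112, running total 272.00
- C (200/33 per unit): all 33 → value 200, running total 472.00
- D (33/27 per unit): all 27 → value 33, running total 505.00
- B (10/23 per unit): 10 of 23 → value 10×10/23 = 4.3478, running total 509.35
Total 509.35.

509.35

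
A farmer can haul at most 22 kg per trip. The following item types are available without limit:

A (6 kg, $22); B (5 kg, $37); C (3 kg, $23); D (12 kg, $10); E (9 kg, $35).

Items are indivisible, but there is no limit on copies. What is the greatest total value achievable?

$166

Best value-per-unit is C at 23/3; filling with it alone gives 7×23 = 161.
Optimal mix: 2×B + 4×C → weight 22, value 166.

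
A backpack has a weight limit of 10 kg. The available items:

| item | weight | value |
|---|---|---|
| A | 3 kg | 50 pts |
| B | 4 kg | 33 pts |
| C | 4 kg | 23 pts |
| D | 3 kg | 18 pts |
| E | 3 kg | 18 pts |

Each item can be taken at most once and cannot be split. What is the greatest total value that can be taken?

Check high-value combinations within 10 kg:
- A+B+D: weight 3+4+3=10, value 50+33+18=101
- A+B+E: weight 3+4+3=10, value 50+33+18=101
- A+C+D: weight 3+4+3=10, value 50+23+18=91
Best: 101 pts.

101 pts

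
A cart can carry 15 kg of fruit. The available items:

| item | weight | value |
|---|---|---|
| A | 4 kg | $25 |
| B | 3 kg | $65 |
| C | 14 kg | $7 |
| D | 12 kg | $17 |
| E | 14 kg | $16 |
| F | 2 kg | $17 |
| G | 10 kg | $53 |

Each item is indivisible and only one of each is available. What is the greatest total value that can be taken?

Check high-value combinations within 15 kg:
- B+F+G: weight 3+2+10=15, value 65+17+53=135
- B+G: weight 3+10=13, value 65+53=118
- A+B+F: weight 4+3+2=9, value 25+65+17=107
Best: $135.

$135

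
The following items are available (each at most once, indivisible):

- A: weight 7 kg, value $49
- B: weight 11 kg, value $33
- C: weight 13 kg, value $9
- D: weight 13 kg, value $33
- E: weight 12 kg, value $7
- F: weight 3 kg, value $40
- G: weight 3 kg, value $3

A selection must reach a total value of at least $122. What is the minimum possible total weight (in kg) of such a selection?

Subsets with value ≥ 122, sorted by total weight:
- A+B+F: weight 21, value 122
- A+D+F: weight 23, value 122
- A+B+F+G: weight 24, value 125
Minimum weight: 21 kg.

21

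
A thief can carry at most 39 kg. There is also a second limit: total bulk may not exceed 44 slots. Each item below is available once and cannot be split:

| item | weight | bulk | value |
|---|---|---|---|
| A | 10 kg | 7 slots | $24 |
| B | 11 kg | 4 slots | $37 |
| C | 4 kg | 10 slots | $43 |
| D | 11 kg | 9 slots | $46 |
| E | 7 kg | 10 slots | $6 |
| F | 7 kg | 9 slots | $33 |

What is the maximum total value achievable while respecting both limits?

Feasible sets respecting both limits:
- B+C+D+F: weight 33, bulk 32, value 159
- A+B+C+D: weight 36, bulk 30, value 150
- A+C+D+F: weight 32, bulk 35, value 146
Best: $159.

$159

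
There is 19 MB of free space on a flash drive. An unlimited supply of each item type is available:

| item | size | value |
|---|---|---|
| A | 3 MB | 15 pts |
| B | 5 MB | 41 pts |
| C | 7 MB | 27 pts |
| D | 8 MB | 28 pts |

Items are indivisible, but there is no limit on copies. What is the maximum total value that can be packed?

138 pts

Best value-per-unit is B at 41/5; filling with it alone gives 3×41 = 123.
Optimal mix: 1×A + 3×B → size 18, value 138.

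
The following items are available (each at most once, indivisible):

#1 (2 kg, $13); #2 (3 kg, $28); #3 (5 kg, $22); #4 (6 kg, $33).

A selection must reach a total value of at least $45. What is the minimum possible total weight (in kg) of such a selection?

Subsets with value ≥ 45, sorted by total weight:
- #2+#3: weight 8, value 50
- #1+#4: weight 8, value 46
Minimum weight: 8 kg.

8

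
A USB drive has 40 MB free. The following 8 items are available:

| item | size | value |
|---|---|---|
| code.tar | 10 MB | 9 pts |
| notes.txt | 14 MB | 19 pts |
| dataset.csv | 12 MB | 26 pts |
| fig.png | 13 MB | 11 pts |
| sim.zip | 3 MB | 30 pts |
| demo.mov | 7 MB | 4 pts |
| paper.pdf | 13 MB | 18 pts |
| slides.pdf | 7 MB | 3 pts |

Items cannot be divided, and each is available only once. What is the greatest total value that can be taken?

84 pts

Check high-value combinations within 40 MB:
- code.tar+notes.txt+dataset.csv+sim.zip: size 10+14+12+3=39, value 9+19+26+30=84
- code.tar+dataset.csv+sim.zip+paper.pdf: size 10+12+3+13=38, value 9+26+30+18=83
- notes.txt+dataset.csv+sim.zip+demo.mov: size 14+12+3+7=36, value 19+26+30+4=79
- dataset.csv+sim.zip+demo.mov+paper.pdf: size 12+3+7+13=35, value 26+30+4+18=78
- notes.txt+dataset.csv+sim.zip+slides.pdf: size 14+12+3+7=36, value 19+26+30+3=78
Best: 84 pts.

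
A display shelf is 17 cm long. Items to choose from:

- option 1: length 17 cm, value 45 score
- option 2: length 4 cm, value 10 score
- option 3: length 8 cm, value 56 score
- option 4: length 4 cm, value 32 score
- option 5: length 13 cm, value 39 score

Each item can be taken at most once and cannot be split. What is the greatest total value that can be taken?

Check high-value combinations within 17 cm:
- option 2+option 3+option 4: length 4+8+4=16, value 10+56+32=98
- option 3+option 4: length 8+4=12, value 56+32=88
- option 4+option 5: length 4+13=17, value 32+39=71
- option 2+option 3: length 4+8=12, value 10+56=66
- option 3: length 8, value 56
Best: 98 score.

98 score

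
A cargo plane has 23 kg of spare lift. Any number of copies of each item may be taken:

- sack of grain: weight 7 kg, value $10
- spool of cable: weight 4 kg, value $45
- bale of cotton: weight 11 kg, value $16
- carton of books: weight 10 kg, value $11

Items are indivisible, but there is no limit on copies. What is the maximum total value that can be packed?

Best value-per-unit is spool of cable at 45/4, and filling with it alone uses weight 5×4=20. No mix of the others beats 5×45 = 225.

$225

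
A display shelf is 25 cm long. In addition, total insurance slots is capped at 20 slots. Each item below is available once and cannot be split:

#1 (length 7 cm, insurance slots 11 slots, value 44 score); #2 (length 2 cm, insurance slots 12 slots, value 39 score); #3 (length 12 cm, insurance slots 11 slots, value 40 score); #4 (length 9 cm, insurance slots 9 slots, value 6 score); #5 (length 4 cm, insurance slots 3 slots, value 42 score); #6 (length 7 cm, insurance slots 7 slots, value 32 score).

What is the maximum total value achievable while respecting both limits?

86 score

Feasible sets respecting both limits:
- #1+#5: length 11, insurance slots 14, value 86
- #3+#5: length 16, insurance slots 14, value 82
- #2+#5: length 6, insurance slots 15, value 81
Best: 86 score.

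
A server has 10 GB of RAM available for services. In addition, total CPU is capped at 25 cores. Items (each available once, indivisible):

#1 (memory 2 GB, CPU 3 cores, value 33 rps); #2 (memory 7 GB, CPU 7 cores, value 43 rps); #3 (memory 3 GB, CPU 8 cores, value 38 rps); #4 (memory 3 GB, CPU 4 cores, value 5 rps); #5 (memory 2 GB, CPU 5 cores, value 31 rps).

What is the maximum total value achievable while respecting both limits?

107 rps

Feasible sets respecting both limits:
- #1+#3+#4+#5: memory 10, CPU 20, value 107
- #1+#3+#5: memory 7, CPU 16, value 102
- #2+#3: memory 10, CPU 15, value 81
- #1+#2: memory 9, CPU 10, value 76
Best: 107 rps.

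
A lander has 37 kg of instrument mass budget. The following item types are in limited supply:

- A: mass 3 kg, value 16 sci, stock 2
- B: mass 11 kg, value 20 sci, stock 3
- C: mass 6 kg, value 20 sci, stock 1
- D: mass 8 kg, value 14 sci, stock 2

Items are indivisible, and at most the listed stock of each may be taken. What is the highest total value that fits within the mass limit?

Top feasible selections:
- 2×A + 2×B + 1×C: mass 34, value 92
- 2×A + 1×B + 1×C + 1×D: mass 31, value 86
- 2×A + 2×B + 1×D: mass 36, value 86
Best: 92 sci.

92 sci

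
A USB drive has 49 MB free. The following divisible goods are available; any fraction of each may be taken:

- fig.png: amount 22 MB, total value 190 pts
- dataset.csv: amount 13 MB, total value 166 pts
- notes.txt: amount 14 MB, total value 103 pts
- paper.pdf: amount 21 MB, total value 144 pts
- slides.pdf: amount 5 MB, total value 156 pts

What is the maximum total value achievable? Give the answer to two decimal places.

Take in order of value per unit:
- slides.pdf (156/5 per unit): all 5 → value 156, running total 156.00
- dataset.csv (166/13 per unit): all 13 → value 166, running total 322.00
- fig.png (190/22 per unit): all 22 → value 190, running total 512.00
- notes.txt (103/14 per unit): 9 of 14 → value 9×103/14 = 66.2143, running total 578.21
Total 578.21.

578.21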